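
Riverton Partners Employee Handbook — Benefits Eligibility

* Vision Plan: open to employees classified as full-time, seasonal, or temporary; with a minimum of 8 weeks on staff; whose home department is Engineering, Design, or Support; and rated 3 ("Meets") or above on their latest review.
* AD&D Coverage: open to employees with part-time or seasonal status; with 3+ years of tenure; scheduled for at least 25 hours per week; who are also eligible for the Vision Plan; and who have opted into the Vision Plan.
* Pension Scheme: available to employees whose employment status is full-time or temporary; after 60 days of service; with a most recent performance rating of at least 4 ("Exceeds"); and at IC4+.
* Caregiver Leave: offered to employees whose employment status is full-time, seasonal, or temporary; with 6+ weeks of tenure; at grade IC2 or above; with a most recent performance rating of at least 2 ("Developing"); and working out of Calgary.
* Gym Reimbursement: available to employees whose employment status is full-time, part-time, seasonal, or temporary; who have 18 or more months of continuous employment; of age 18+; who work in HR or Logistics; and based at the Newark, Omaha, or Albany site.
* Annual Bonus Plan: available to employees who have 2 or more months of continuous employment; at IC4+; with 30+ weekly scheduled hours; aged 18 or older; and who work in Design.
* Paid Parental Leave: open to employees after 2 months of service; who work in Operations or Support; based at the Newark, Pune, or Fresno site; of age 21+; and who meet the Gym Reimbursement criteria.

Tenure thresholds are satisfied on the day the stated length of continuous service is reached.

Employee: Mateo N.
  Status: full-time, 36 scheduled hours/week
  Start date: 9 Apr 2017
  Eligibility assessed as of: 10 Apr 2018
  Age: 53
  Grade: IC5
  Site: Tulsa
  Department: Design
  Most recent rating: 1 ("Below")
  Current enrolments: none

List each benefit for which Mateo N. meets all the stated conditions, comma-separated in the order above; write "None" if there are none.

Service from 9 Apr 2017 to 10 Apr 2018: 366 days.
Vision Plan — status full-time ✓; service 366 days ≥ 8 weeks (≈56 days) ✓; dept Design ✓; rating 1 < 3 ✗ → not eligible.
AD&D Coverage — status full-time ✗ (requires part-time or seasonal) → not eligible.
Pension Scheme — status full-time ✓; service 366 days ≥ 60 days ✓; rating 1 < 4 ✗ → not eligible.
Caregiver Leave — status full-time ✓; service 366 days ≥ 6 weeks (≈42 days) ✓; grade IC5 ≥ IC2 ✓; rating 1 < 2 ✗ → not eligible.
Gym Reimbursement — status full-time ✓; service 366 days < 18 months (≈540 days) ✗ → not eligible.
Annual Bonus Plan — service 366 days ≥ 2 months (≈60 days) ✓; grade IC5 ≥ IC4 ✓; 36 hrs/wk ≥ 30 ✓; age 53 ≥ 18 ✓; dept Design ✓ → eligible.
Paid Parental Leave — service 366 days ≥ 2 months (≈60 days) ✓; dept Design ✗ → not eligible.

Annual Bonus Plan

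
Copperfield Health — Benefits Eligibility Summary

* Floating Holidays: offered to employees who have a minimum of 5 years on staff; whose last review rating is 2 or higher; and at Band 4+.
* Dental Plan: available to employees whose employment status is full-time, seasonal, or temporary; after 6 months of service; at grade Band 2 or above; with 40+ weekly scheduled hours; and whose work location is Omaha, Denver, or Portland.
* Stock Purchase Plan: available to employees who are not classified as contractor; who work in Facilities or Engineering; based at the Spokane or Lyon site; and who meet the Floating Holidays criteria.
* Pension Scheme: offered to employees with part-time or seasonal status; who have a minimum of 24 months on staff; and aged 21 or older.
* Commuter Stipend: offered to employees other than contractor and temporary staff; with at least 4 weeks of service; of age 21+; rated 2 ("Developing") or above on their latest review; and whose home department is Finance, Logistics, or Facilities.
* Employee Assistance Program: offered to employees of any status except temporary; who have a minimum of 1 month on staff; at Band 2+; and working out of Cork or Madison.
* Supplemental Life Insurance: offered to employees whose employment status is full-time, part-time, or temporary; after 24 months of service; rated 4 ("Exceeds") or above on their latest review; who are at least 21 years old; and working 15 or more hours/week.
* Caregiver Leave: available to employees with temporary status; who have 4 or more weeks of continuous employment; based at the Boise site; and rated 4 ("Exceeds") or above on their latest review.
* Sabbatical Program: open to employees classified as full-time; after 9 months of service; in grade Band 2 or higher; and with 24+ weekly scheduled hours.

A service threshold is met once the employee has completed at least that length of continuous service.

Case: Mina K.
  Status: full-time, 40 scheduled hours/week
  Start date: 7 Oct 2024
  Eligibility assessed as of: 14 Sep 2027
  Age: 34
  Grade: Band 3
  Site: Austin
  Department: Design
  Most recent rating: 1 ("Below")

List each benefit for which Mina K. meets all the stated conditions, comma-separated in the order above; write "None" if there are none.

Service from 7 Oct 2024 to 14 Sep 2027: 1072 days.
Floating Holidays — service 1072 days < 5 years (≈1825 days) ✗ → not eligible.
Dental Plan — status full-time ✓; service 1072 days ≥ 6 months (≈180 days) ✓; grade Band 3 ≥ Band 2 ✓; 40 hrs/wk ≥ 40 ✓; site Austin ✗ (not Omaha, Denver, or Portland) → not eligible.
Stock Purchase Plan — status full-time ✓ (not excluded); dept Design ✗ → not eligible.
Pension Scheme — status full-time ✗ (requires part-time or seasonal) → not eligible.
Commuter Stipend — status full-time ✓ (not excluded); service 1072 days ≥ 4 weeks (≈28 days) ✓; age 34 ≥ 21 ✓; rating 1 < 2 ✗ → not eligible.
Employee Assistance Program — status full-time ✓ (not excluded); service 1072 days ≥ 1 month (≈30 days) ✓; grade Band 3 ≥ Band 2 ✓; site Austin ✗ (not Cork or Madison) → not eligible.
Supplemental Life Insurance — status full-time ✓; service 1072 days ≥ 24 months (≈720 days) ✓; rating 1 < 4 ✗ → not eligible.
Caregiver Leave — status full-time ✗ (requires temporary) → not eligible.
Sabbatical Program — status full-time ✓; service 1072 days ≥ 9 months (≈270 days) ✓; grade Band 3 ≥ Band 2 ✓; 40 hrs/wk ≥ 24 ✓ → eligible.

Sabbatical Program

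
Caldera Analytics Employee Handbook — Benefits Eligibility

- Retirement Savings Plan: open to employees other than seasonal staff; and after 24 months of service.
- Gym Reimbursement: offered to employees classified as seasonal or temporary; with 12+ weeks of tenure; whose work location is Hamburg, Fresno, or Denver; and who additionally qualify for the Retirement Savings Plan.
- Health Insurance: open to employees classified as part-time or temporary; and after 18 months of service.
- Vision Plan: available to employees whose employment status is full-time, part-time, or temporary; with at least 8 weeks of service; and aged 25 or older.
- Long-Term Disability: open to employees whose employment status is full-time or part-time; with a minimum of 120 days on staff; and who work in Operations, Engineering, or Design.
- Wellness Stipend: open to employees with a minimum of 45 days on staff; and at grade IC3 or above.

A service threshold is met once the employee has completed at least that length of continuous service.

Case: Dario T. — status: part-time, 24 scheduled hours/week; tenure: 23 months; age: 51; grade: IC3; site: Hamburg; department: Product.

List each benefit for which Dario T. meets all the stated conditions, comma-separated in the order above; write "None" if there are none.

Health Insurance, Vision Plan, Wellness Stipend

Retirement Savings Plan — status part-time ✓ (not excluded); service 23 months < 24 months ✗ → not eligible.
Gym Reimbursement — status part-time ✗ (requires seasonal or temporary) → not eligible.
Health Insurance — status part-time ✓; service 23 months ≥ 18 months ✓ → eligible.
Vision Plan — status part-time ✓; service 23 months ≥ 8 weeks (≈56 days) ✓; age 51 ≥ 25 ✓ → eligible.
Long-Term Disability — status part-time ✓; service 23 months ≥ 120 days ✓; dept Product ✗ → not eligible.
Wellness Stipend — service 23 months ≥ 45 days ✓; grade IC3 ≥ IC3 ✓ → eligible.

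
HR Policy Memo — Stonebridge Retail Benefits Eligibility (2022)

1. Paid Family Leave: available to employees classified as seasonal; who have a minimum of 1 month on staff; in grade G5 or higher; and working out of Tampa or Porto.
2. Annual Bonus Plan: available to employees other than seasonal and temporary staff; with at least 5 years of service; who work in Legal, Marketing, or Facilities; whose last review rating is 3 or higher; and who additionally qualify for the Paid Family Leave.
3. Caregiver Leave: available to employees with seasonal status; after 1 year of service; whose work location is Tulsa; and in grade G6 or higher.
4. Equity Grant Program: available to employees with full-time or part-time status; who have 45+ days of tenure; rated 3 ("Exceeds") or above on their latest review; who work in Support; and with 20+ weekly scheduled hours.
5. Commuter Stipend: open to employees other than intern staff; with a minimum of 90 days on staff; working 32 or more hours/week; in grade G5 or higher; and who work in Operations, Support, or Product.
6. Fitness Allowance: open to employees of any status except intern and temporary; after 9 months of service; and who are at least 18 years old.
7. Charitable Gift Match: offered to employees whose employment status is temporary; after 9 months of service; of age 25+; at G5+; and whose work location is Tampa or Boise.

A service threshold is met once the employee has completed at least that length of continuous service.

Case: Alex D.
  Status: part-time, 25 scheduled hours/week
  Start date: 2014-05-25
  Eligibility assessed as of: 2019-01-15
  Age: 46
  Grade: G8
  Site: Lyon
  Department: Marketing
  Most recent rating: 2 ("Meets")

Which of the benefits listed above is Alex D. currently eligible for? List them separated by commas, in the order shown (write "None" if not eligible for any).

Service from 2014-05-25 to 2019-01-15: 1696 days.
Paid Family Leave — status part-time ✗ (requires seasonal) → not eligible.
Annual Bonus Plan — status part-time ✓ (not excluded); service 1696 days < 5 years (≈1825 days) ✗ → not eligible.
Caregiver Leave — status part-time ✗ (requires seasonal) → not eligible.
Equity Grant Program — status part-time ✓; service 1696 days ≥ 45 days ✓; rating 2 < 3 ✗ → not eligible.
Commuter Stipend — status part-time ✓ (not excluded); service 1696 days ≥ 90 days ✓; 25 hrs/wk < 32 ✗ → not eligible.
Fitness Allowance — status part-time ✓ (not excluded); service 1696 days ≥ 9 months (≈270 days) ✓; age 46 ≥ 18 ✓ → eligible.
Charitable Gift Match — status part-time ✗ (requires temporary) → not eligible.

Fitness Allowance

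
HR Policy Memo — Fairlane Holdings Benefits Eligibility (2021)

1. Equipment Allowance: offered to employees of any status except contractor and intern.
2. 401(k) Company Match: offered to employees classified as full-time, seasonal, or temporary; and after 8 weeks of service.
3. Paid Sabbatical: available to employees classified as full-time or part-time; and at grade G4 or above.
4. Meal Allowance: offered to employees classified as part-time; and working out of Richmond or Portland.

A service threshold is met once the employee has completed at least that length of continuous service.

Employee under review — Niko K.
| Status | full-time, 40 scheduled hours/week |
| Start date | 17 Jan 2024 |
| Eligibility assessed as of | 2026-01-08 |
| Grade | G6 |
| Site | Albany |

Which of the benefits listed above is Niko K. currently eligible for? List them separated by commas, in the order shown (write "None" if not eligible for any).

Service from 17 Jan 2024 to 2026-01-08: 722 days.
Equipment Allowance — status full-time ✓ (not excluded) → eligible.
401(k) Company Match — status full-time ✓; service 722 days ≥ 8 weeks (≈56 days) ✓ → eligible.
Paid Sabbatical — status full-time ✓; grade G6 ≥ G4 ✓ → eligible.
Meal Allowance — status full-time ✗ (requires part-time) → not eligible.

Equipment Allowance, 401(k) Company Match, Paid Sabbatical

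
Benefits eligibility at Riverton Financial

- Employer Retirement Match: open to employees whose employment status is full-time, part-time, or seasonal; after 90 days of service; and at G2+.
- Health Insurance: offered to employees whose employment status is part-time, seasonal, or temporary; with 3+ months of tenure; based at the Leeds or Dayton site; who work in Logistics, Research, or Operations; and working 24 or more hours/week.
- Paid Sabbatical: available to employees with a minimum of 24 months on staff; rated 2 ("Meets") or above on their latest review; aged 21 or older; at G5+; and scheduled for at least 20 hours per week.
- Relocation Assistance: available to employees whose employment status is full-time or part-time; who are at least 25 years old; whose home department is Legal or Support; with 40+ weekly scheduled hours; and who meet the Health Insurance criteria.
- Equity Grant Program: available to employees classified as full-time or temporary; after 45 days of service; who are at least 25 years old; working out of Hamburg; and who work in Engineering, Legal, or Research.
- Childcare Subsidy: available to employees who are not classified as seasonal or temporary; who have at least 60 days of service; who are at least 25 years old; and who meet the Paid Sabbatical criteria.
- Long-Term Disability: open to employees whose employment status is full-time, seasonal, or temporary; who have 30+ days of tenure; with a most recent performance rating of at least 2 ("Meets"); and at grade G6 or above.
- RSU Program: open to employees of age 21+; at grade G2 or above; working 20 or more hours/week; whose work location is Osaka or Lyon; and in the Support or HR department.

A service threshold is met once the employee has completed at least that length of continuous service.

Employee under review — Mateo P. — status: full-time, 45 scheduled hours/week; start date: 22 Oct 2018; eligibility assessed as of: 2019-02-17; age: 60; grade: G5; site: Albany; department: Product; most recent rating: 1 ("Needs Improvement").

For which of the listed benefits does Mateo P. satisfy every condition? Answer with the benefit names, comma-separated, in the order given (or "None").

Service from 22 Oct 2018 to 2019-02-17: 118 days.
Employer Retirement Match — status full-time ✓; service 118 days ≥ 90 days ✓; grade G5 ≥ G2 ✓ → eligible.
Health Insurance — status full-time ✗ (requires part-time, seasonal, or temporary) → not eligible.
Paid Sabbatical — service 118 days < 24 months (≈720 days) ✗ → not eligible.
Relocation Assistance — status full-time ✓; age 60 ≥ 25 ✓; dept Product ✗ → not eligible.
Equity Grant Program — status full-time ✓; service 118 days ≥ 45 days ✓; age 60 ≥ 25 ✓; site Albany ✗ (not Hamburg) → not eligible.
Childcare Subsidy — status full-time ✓ (not excluded); service 118 days ≥ 60 days ✓; age 60 ≥ 25 ✓; not eligible for Paid Sabbatical ✗ → not eligible.
Long-Term Disability — status full-time ✓; service 118 days ≥ 30 days ✓; rating 1 < 2 ✗ → not eligible.
RSU Program — age 60 ≥ 21 ✓; grade G5 ≥ G2 ✓; 45 hrs/wk ≥ 20 ✓; site Albany ✗ (not Osaka or Lyon) → not eligible.

Employer Retirement Match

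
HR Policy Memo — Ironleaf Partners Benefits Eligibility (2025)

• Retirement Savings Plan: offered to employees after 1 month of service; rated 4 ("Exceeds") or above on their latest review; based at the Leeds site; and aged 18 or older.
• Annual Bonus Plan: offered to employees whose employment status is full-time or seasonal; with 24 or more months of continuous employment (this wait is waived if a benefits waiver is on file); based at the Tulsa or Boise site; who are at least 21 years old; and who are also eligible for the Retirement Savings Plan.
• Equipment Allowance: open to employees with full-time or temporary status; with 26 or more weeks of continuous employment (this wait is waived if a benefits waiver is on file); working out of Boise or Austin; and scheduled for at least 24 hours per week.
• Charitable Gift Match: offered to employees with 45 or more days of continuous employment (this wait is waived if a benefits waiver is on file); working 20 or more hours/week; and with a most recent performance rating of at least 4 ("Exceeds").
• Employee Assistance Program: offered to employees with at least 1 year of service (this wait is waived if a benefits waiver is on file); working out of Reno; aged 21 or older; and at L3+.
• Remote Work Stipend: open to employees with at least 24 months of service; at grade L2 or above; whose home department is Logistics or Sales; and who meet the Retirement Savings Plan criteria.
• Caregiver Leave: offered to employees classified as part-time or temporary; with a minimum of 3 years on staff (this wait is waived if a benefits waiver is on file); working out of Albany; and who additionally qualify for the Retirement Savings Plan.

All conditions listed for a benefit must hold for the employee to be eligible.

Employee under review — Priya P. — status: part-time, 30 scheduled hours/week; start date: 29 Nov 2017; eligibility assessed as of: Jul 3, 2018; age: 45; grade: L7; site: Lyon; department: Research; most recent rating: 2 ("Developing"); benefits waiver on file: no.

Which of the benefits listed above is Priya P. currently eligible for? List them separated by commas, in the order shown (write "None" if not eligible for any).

None

Service from 29 Nov 2017 to Jul 3, 2018: 216 days.
Retirement Savings Plan — service 216 days ≥ 1 month (≈30 days) ✓; rating 2 < 4 ✗ → not eligible.
Annual Bonus Plan — status part-time ✗ (requires full-time or seasonal) → not eligible.
Equipment Allowance — status part-time ✗ (requires full-time or temporary) → not eligible.
Charitable Gift Match — no waiver, service 216 days ≥ 45 days ✓; 30 hrs/wk ≥ 20 ✓; rating 2 < 4 ✗ → not eligible.
Employee Assistance Program — no waiver, service 216 days < 1 year (≈365 days) ✗ → not eligible.
Remote Work Stipend — service 216 days < 24 months (≈720 days) ✗ → not eligible.
Caregiver Leave — status part-time ✓; no waiver, service 216 days < 3 years (≈1095 days) ✗ → not eligible.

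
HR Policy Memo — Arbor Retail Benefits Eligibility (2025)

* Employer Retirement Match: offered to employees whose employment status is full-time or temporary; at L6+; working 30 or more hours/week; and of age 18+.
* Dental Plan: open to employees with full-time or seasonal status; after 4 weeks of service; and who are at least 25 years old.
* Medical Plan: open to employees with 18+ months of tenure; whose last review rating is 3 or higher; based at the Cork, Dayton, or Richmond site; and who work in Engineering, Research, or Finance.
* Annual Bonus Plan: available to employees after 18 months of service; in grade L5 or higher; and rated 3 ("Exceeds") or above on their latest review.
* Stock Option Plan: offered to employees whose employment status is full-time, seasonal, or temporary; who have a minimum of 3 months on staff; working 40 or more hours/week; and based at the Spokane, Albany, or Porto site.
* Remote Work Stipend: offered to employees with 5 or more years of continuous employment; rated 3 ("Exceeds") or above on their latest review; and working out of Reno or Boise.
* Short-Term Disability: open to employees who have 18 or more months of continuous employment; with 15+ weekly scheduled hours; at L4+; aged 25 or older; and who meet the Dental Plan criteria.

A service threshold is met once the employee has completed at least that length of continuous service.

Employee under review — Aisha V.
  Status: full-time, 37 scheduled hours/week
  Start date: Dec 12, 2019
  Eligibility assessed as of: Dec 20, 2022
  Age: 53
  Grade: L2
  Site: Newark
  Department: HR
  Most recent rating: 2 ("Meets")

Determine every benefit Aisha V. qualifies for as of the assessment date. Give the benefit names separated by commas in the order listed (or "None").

Dental Plan

Service from Dec 12, 2019 to Dec 20, 2022: 1104 days.
Employer Retirement Match — status full-time ✓; grade L2 < L6 ✗ → not eligible.
Dental Plan — status full-time ✓; service 1104 days ≥ 4 weeks (≈28 days) ✓; age 53 ≥ 25 ✓ → eligible.
Medical Plan — service 1104 days ≥ 18 months (≈540 days) ✓; rating 2 < 3 ✗ → not eligible.
Annual Bonus Plan — service 1104 days ≥ 18 months (≈540 days) ✓; grade L2 < L5 ✗ → not eligible.
Stock Option Plan — status full-time ✓; service 1104 days ≥ 3 months (≈90 days) ✓; 37 hrs/wk < 40 ✗ → not eligible.
Remote Work Stipend — service 1104 days < 5 years (≈1825 days) ✗ → not eligible.
Short-Term Disability — service 1104 days ≥ 18 months (≈540 days) ✓; 37 hrs/wk ≥ 15 ✓; grade L2 < L4 ✗ → not eligible.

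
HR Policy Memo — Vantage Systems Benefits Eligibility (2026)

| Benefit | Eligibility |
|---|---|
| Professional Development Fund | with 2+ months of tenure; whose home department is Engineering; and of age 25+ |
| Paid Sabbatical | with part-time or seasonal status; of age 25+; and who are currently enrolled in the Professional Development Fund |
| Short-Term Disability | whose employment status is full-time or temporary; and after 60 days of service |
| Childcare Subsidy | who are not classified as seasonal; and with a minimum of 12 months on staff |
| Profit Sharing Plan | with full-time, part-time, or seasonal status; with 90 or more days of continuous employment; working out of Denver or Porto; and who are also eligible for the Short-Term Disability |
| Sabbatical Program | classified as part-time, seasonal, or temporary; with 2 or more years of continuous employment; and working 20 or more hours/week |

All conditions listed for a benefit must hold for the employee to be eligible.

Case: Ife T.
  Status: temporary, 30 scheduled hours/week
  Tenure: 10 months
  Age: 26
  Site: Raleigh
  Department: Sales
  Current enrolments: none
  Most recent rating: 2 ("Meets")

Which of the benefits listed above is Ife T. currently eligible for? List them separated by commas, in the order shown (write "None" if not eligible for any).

Short-Term Disability

Professional Development Fund — service 10 months ≥ 2 months ✓; dept Sales ✗ → not eligible.
Paid Sabbatical — status temporary ✗ (requires part-time or seasonal) → not eligible.
Short-Term Disability — status temporary ✓; service 10 months ≥ 60 days ✓ → eligible.
Childcare Subsidy — status temporary ✓ (not excluded); service 10 months < 12 months ✗ → not eligible.
Profit Sharing Plan — status temporary ✗ (requires full-time, part-time, or seasonal) → not eligible.
Sabbatical Program — status temporary ✓; service 10 months < 2 years (≈730 days) ✗ → not eligible.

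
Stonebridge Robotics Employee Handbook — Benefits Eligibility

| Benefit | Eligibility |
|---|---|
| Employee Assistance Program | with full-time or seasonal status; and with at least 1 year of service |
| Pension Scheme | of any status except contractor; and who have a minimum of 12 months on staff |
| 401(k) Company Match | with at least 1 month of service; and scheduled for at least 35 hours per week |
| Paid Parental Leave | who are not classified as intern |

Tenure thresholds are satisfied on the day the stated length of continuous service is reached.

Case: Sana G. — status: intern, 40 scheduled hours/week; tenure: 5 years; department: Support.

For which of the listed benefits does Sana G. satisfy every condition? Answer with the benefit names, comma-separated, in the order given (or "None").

Employee Assistance Program — status intern ✗ (requires full-time or seasonal) → not eligible.
Pension Scheme — status intern ✓ (not excluded); service 5 years ≥ 12 months (≈360 days) ✓ → eligible.
401(k) Company Match — service 5 years ≥ 1 month (≈30 days) ✓; 40 hrs/wk ≥ 35 ✓ → eligible.
Paid Parental Leave — status intern ✗ (excluded) → not eligible.

Pension Scheme, 401(k) Company Match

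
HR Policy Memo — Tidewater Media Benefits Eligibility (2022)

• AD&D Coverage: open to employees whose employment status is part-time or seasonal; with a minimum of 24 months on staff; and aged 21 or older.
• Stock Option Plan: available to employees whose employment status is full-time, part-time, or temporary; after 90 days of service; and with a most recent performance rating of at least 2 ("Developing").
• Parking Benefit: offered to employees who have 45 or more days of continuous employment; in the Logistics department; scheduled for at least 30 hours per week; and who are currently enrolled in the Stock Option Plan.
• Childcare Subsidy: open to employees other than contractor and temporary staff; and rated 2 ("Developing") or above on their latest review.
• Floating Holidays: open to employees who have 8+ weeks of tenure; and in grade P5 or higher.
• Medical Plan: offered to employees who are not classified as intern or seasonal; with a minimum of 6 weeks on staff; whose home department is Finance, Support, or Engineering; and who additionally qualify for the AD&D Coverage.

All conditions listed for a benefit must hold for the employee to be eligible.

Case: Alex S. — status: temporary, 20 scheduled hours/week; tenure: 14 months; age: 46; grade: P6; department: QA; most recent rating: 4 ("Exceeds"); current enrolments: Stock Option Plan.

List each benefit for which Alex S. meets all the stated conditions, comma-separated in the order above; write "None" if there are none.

AD&D Coverage — status temporary ✗ (requires part-time or seasonal) → not eligible.
Stock Option Plan — status temporary ✓; service 14 months ≥ 90 days ✓; rating 4 ≥ 2 ✓ → eligible.
Parking Benefit — service 14 months ≥ 45 days ✓; dept QA ✗ → not eligible.
Childcare Subsidy — status temporary ✗ (excluded) → not eligible.
Floating Holidays — service 14 months ≥ 8 weeks (≈56 days) ✓; grade P6 ≥ P5 ✓ → eligible.
Medical Plan — status temporary ✓ (not excluded); service 14 months ≥ 6 weeks (≈42 days) ✓; dept QA ✗ → not eligible.

Stock Option Plan, Floating Holidays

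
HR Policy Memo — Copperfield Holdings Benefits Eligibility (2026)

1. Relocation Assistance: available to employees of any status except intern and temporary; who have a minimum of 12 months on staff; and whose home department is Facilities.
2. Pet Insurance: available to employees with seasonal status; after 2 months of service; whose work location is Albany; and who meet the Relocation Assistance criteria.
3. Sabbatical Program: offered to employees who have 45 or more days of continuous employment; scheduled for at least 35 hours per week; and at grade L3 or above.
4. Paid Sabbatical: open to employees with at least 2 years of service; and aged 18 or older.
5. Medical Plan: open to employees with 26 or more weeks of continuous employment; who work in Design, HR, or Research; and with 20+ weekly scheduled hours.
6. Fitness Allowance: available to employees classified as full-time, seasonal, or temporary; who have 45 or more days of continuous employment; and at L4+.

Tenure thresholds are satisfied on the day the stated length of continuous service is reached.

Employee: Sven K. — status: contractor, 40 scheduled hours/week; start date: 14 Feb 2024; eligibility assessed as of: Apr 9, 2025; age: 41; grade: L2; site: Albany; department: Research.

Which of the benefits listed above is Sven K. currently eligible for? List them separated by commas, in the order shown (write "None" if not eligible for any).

Service from 14 Feb 2024 to Apr 9, 2025: 420 days.
Relocation Assistance — status contractor ✓ (not excluded); service 420 days ≥ 12 months (≈360 days) ✓; dept Research ✗ → not eligible.
Pet Insurance — status contractor ✗ (requires seasonal) → not eligible.
Sabbatical Program — service 420 days ≥ 45 days ✓; 40 hrs/wk ≥ 35 ✓; grade L2 < L3 ✗ → not eligible.
Paid Sabbatical — service 420 days < 2 years (≈730 days) ✗ → not eligible.
Medical Plan — service 420 days ≥ 26 weeks (≈182 days) ✓; dept Research ✓; 40 hrs/wk ≥ 20 ✓ → eligible.
Fitness Allowance — status contractor ✗ (requires full-time, seasonal, or temporary) → not eligible.

Medical Plan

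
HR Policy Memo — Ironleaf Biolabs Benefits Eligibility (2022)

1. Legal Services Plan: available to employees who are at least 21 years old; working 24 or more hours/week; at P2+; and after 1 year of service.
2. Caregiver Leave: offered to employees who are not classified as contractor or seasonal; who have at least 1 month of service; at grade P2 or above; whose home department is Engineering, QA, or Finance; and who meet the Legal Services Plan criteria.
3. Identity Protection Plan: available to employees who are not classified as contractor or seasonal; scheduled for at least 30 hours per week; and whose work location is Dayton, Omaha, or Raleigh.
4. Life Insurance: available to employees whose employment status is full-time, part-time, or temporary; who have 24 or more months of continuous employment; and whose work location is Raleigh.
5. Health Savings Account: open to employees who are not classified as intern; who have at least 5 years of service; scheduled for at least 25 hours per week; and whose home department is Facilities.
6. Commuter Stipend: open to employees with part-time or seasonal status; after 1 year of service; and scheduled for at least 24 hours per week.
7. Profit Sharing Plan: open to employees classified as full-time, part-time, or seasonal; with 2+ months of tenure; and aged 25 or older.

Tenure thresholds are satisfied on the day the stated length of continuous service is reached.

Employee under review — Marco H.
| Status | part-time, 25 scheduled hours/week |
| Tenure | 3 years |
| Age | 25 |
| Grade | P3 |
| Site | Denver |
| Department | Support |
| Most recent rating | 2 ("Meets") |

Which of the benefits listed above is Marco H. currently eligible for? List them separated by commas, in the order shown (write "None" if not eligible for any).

Legal Services Plan, Commuter Stipend, Profit Sharing Plan

Legal Services Plan — age 25 ≥ 21 ✓; 25 hrs/wk ≥ 24 ✓; grade P3 ≥ P2 ✓; service 3 years ≥ 1 year ✓ → eligible.
Caregiver Leave — status part-time ✓ (not excluded); service 3 years ≥ 1 month (≈30 days) ✓; grade P3 ≥ P2 ✓; dept Support ✗ → not eligible.
Identity Protection Plan — status part-time ✓ (not excluded); 25 hrs/wk < 30 ✗ → not eligible.
Life Insurance — status part-time ✓; service 3 years ≥ 24 months (≈720 days) ✓; site Denver ✗ (not Raleigh) → not eligible.
Health Savings Account — status part-time ✓ (not excluded); service 3 years < 5 years ✗ → not eligible.
Commuter Stipend — status part-time ✓; service 3 years ≥ 1 year ✓; 25 hrs/wk ≥ 24 ✓ → eligible.
Profit Sharing Plan — status part-time ✓; service 3 years ≥ 2 months (≈60 days) ✓; age 25 ≥ 25 ✓ → eligible.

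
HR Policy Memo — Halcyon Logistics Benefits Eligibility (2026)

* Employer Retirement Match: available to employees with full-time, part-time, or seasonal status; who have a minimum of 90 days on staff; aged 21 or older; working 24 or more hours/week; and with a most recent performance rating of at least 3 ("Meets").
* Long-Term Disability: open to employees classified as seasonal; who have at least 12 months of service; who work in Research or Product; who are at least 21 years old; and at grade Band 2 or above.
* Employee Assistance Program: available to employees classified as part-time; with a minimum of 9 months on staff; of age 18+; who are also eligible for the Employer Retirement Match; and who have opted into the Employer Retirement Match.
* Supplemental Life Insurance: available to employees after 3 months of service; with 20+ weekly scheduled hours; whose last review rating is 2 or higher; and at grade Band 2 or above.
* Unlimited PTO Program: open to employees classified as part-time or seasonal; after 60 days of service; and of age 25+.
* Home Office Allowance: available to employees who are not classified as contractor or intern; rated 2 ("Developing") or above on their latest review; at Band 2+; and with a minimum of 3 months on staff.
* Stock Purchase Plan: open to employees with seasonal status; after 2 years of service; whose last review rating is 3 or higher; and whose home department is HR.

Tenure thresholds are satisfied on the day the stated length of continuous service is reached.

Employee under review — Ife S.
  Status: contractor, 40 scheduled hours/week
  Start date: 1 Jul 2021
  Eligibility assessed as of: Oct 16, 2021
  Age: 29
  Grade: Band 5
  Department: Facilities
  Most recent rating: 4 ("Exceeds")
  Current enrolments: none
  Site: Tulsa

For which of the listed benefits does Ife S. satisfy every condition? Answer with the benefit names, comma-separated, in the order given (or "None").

Supplemental Life Insurance

Service from 1 Jul 2021 to Oct 16, 2021: 107 days.
Employer Retirement Match — status contractor ✗ (requires full-time, part-time, or seasonal) → not eligible.
Long-Term Disability — status contractor ✗ (requires seasonal) → not eligible.
Employee Assistance Program — status contractor ✗ (requires part-time) → not eligible.
Supplemental Life Insurance — service 107 days ≥ 3 months (≈90 days) ✓; 40 hrs/wk ≥ 20 ✓; rating 4 ≥ 2 ✓; grade Band 5 ≥ Band 2 ✓ → eligible.
Unlimited PTO Program — status contractor ✗ (requires part-time or seasonal) → not eligible.
Home Office Allowance — status contractor ✗ (excluded) → not eligible.
Stock Purchase Plan — status contractor ✗ (requires seasonal) → not eligible.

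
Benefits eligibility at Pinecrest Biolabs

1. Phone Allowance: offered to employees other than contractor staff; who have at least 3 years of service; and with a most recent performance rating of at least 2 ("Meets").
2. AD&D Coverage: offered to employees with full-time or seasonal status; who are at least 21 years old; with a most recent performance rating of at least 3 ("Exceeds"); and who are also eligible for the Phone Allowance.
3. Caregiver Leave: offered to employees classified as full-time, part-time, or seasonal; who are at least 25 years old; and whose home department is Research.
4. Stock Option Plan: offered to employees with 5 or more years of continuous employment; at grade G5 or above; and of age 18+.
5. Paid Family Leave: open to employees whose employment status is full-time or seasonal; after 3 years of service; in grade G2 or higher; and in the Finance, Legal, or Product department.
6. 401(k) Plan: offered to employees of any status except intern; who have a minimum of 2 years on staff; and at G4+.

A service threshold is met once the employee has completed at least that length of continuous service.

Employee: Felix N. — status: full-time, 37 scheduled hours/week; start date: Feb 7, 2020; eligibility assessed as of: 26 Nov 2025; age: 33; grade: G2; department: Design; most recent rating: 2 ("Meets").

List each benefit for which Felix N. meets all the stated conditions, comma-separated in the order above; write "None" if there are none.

Phone Allowance

Service from Feb 7, 2020 to 26 Nov 2025: 2119 days.
Phone Allowance — status full-time ✓ (not excluded); service 2119 days ≥ 3 years (≈1095 days) ✓; rating 2 ≥ 2 ✓ → eligible.
AD&D Coverage — status full-time ✓; age 33 ≥ 21 ✓; rating 2 < 3 ✗ → not eligible.
Caregiver Leave — status full-time ✓; age 33 ≥ 25 ✓; dept Design ✗ → not eligible.
Stock Option Plan — service 2119 days ≥ 5 years (≈1825 days) ✓; grade G2 < G5 ✗ → not eligible.
Paid Family Leave — status full-time ✓; service 2119 days ≥ 3 years (≈1095 days) ✓; grade G2 ≥ G2 ✓; dept Design ✗ → not eligible.
401(k) Plan — status full-time ✓ (not excluded); service 2119 days ≥ 2 years (≈730 days) ✓; grade G2 < G4 ✗ → not eligible.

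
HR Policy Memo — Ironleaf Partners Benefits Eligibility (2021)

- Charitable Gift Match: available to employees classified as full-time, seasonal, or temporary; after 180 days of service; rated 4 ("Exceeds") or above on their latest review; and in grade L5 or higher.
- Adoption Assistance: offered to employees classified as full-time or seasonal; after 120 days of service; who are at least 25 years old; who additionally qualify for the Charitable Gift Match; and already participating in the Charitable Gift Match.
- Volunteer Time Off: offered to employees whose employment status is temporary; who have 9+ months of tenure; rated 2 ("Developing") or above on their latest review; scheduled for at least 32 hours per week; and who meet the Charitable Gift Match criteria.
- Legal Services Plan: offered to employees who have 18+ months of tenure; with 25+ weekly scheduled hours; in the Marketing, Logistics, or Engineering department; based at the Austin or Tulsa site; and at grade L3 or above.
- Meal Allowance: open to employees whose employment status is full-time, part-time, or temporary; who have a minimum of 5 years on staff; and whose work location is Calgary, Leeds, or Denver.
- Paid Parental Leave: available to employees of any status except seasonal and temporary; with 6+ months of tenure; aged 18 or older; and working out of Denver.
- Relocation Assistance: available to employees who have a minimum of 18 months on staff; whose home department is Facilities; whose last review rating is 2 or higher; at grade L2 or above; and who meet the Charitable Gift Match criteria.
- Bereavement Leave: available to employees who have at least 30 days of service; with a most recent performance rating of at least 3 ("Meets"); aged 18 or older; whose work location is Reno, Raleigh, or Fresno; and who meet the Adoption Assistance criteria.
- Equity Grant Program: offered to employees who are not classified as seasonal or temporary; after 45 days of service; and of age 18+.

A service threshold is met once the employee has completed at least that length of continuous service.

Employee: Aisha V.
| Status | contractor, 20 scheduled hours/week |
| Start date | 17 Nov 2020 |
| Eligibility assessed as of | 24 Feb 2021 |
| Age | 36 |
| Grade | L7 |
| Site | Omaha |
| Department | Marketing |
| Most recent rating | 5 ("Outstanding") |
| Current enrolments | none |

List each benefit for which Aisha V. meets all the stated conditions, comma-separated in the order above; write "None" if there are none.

Equity Grant Program

Service from 17 Nov 2020 to 24 Feb 2021: 99 days.
Charitable Gift Match — status contractor ✗ (requires full-time, seasonal, or temporary) → not eligible.
Adoption Assistance — status contractor ✗ (requires full-time or seasonal) → not eligible.
Volunteer Time Off — status contractor ✗ (requires temporary) → not eligible.
Legal Services Plan — service 99 days < 18 months (≈540 days) ✗ → not eligible.
Meal Allowance — status contractor ✗ (requires full-time, part-time, or temporary) → not eligible.
Paid Parental Leave — status contractor ✓ (not excluded); service 99 days < 6 months (≈180 days) ✗ → not eligible.
Relocation Assistance — service 99 days < 18 months (≈540 days) ✗ → not eligible.
Bereavement Leave — service 99 days ≥ 30 days ✓; rating 5 ≥ 3 ✓; age 36 ≥ 18 ✓; site Omaha ✗ (not Reno, Raleigh, or Fresno) → not eligible.
Equity Grant Program — status contractor ✓ (not excluded); service 99 days ≥ 45 days ✓; age 36 ≥ 18 ✓ → eligible.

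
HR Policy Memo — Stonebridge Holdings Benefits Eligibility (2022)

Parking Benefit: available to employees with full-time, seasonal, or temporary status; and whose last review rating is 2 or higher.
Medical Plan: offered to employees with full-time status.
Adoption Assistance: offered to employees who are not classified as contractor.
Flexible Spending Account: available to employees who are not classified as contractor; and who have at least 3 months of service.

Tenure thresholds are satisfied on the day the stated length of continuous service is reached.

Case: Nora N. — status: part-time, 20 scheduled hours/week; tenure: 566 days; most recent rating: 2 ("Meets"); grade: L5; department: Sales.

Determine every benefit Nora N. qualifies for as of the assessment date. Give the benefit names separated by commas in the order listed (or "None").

Parking Benefit — status part-time ✗ (requires full-time, seasonal, or temporary) → not eligible.
Medical Plan — status part-time ✗ (requires full-time) → not eligible.
Adoption Assistance — status part-time ✓ (not excluded) → eligible.
Flexible Spending Account — status part-time ✓ (not excluded); service 566 days ≥ 3 months (≈90 days) ✓ → eligible.

Adoption Assistance, Flexible Spending Account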